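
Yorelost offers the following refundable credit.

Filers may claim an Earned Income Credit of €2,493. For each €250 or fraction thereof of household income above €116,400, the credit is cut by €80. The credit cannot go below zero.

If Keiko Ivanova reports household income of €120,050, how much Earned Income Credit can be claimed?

Earned Income Credit: income exceeds €116,400 by €3,650, which is 15 full-or-partial €250 increments; reduction = 15 × €80 = €1,200, leaving €1,293.

€1,293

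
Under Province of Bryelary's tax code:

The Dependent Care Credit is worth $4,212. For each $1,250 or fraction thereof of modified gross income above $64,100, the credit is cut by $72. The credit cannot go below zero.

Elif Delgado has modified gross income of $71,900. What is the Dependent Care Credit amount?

Dependent Care Credit: income exceeds $64,100 by $7,800, which is 7 full-or-partial $1,250 increments; reduction = 7 × $72 = $504, leaving $3,708.

$3,708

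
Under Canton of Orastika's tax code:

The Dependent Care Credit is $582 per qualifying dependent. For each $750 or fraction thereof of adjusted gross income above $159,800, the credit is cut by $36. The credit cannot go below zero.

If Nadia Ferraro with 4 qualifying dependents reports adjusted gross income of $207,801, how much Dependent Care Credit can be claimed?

$0

Dependent Care Credit: base = 4 × $582 = $2,328. income exceeds $159,800 by $48,001 → 65 increments × $36 = $2,340 ≥ base, so the credit is $0.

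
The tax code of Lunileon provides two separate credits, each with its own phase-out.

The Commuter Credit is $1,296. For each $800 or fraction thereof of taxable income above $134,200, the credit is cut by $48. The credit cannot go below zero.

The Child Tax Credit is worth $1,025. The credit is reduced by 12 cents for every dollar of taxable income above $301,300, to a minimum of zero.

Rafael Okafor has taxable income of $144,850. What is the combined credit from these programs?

$1,649

Commuter Credit: income exceeds $134,200 by $10,650, which is 14 full-or-partial $800 increments; reduction = 14 × $48 = $672, leaving $624.
Child Tax Credit: $144,850 is at or below the $301,300 threshold, so the full $1,025 applies.
Total: $624 + $1,025 = $1,649.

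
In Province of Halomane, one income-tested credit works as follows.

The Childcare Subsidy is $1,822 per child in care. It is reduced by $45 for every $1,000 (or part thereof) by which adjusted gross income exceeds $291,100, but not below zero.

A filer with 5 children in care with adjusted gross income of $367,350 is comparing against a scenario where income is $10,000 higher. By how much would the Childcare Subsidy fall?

$450

At $367,350 — base = 5 × $1,822 = $9,110. income exceeds $291,100 by $76,250, which is 77 full-or-partial $1,000 increments; reduction = 77 × $45 = $3,465, leaving $5,645.
At $377,350 — base = 5 × $1,822 = $9,110. income exceeds $291,100 by $86,250, which is 87 full-or-partial $1,000 increments; reduction = 87 × $45 = $3,915, leaving $5,195.
Lost: $5,645 − $5,195 = $450.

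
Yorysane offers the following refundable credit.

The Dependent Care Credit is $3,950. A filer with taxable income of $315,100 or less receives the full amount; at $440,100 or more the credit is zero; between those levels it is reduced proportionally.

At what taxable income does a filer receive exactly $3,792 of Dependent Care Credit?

$320,100

$3,792 is 3,792/3,950 of the full $3,950, so 158/3,950 of the $125,000 range has been used: income = $315,100 + $125,000 × 158/3,950 = $320,100.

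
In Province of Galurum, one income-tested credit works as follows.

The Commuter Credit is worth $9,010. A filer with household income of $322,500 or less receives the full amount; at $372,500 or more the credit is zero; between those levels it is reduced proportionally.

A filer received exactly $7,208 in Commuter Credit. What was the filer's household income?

$7,208 is 7,208/9,010 of the full $9,010, so 1,802/9,010 of the $50,000 range has been used: income = $322,500 + $50,000 × 1,802/9,010 = $332,500.

$332,500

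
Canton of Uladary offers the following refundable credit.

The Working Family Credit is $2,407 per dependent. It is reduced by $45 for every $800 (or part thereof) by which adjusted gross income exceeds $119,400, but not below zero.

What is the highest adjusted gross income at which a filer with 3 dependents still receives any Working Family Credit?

$247,400

Full credit = 3 × $2,407 = $7,221.
After 160 increments the reduction is 160 × $45 = $7,200, leaving $21; one more increment wipes it out. Increment 160 ends at excess 160 × $800 = $128,000, so the highest qualifying income is $119,400 + $128,000 = $247,400.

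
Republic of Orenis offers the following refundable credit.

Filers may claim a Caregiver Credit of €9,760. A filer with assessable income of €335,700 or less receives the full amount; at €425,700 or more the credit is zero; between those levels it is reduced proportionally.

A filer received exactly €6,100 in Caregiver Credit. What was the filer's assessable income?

€369,450

€6,100 is 6,100/9,760 of the full €9,760, so 3,660/9,760 of the €90,000 range has been used: income = €335,700 + €90,000 × 3,660/9,760 = €369,450.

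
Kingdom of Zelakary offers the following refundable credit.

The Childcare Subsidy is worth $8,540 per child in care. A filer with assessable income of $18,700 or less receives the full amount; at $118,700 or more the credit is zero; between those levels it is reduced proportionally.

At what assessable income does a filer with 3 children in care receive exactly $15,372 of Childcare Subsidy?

$58,700

Full credit = 3 × $8,540 = $25,620.
$15,372 is 15,372/25,620 of the full $25,620, so 10,248/25,620 of the $100,000 range has been used: income = $18,700 + $100,000 × 10,248/25,620 = $58,700.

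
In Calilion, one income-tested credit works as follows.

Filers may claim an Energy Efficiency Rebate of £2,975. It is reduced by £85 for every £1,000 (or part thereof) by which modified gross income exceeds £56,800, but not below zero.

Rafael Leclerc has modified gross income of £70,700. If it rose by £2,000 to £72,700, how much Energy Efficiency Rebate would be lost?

£170

At £70,700 — income exceeds £56,800 by £13,900, which is 14 full-or-partial £1,000 increments; reduction = 14 × £85 = £1,190, leaving £1,785.
At £72,700 — income exceeds £56,800 by £15,900, which is 16 full-or-partial £1,000 increments; reduction = 16 × £85 = £1,360, leaving £1,615.
Lost: £1,785 − £1,615 = £170.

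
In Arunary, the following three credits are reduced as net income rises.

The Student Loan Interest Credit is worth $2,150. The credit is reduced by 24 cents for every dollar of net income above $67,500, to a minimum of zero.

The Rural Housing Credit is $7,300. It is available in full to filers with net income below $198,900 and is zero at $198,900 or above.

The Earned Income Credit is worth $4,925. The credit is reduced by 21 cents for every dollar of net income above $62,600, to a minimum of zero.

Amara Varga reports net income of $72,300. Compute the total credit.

Student Loan Interest Credit: 24% of the $4,800 excess over $67,500 is $1,152; credit = $2,150 − $1,152 = $998.
Rural Housing Credit: $72,300 is below the $198,900 cutoff, so the full $7,300 applies.
Earned Income Credit: 21% of the $9,700 excess over $62,600 is $2,037; credit = $4,925 − $2,037 = $2,888.
Total: $998 + $7,300 + $2,888 = $11,186.

$11,186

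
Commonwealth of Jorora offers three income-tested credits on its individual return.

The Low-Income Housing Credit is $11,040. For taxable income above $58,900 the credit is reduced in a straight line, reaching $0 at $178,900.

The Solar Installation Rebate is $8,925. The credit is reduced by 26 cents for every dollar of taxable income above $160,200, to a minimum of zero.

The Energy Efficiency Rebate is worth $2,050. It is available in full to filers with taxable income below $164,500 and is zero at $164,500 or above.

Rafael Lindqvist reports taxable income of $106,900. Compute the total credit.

Low-Income Housing Credit: $106,900 is $48,000 into a $120,000 phase-out range, leaving 72,000/120,000 of the credit: $11,040 × 72,000/120,000 = $6,624.
Solar Installation Rebate: $106,900 is at or below the $160,200 threshold, so the full $8,925 applies.
Energy Efficiency Rebate: $106,900 is below the $164,500 cutoff, so the full $2,050 applies.
Total: $6,624 + $8,925 + $2,050 = $17,599.

$17,599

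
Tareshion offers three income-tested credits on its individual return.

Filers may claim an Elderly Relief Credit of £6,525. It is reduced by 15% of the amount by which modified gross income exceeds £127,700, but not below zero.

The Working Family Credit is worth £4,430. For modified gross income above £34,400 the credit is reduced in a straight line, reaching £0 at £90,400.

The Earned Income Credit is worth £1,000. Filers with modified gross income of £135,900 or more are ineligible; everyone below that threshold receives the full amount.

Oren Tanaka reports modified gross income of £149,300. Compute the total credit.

£3,285

Elderly Relief Credit: 15% of the £21,600 excess over £127,700 is £3,240; credit = £6,525 − £3,240 = £3,285.
Working Family Credit: £149,300 is at or above £90,400, so the credit is £0.
Earned Income Credit: £149,300 meets or exceeds the £135,900 cutoff, so the credit is £0.
Total: £3,285 + £0 + £0 = £3,285.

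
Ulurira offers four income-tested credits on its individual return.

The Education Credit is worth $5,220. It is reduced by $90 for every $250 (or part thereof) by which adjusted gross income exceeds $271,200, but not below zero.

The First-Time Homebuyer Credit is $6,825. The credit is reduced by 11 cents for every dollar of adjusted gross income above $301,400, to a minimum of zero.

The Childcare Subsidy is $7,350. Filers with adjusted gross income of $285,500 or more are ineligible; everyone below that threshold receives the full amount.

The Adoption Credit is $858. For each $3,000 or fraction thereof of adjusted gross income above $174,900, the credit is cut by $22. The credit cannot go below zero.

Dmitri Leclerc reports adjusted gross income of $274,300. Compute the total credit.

Education Credit: income exceeds $271,200 by $3,100, which is 13 full-or-partial $250 increments; reduction = 13 × $90 = $1,170, leaving $4,050.
First-Time Homebuyer Credit: $274,300 is at or below the $301,400 threshold, so the full $6,825 applies.
Childcare Subsidy: $274,300 is below the $285,500 cutoff, so the full $7,350 applies.
Adoption Credit: income exceeds $174,900 by $99,400, which is 34 full-or-partial $3,000 increments; reduction = 34 × $22 = $748, leaving $110.
Total: $4,050 + $6,825 + $7,350 + $110 = $18,335.

$18,335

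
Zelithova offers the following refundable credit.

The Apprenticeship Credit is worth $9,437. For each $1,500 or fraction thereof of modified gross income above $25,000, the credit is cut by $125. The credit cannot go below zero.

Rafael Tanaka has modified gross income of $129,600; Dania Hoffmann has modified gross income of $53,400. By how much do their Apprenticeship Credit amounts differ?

$6,375

Rafael ($129,600): Apprenticeship Credit: income exceeds $25,000 by $104,600, which is 70 full-or-partial $1,500 increments; reduction = 70 × $125 = $8,750, leaving $687.
Dania ($53,400): Apprenticeship Credit: income exceeds $25,000 by $28,400, which is 19 full-or-partial $1,500 increments; reduction = 19 × $125 = $2,375, leaving $7,062.
Difference: |$687 − $7,062| = $6,375.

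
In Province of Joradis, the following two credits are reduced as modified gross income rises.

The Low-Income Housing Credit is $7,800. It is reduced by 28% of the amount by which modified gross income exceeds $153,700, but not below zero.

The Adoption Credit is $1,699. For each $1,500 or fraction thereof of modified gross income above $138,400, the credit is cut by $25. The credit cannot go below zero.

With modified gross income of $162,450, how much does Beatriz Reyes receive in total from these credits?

Low-Income Housing Credit: 28% of the $8,750 excess over $153,700 is $2,450; credit = $7,800 − $2,450 = $5,350.
Adoption Credit: income exceeds $138,400 by $24,050, which is 17 full-or-partial $1,500 increments; reduction = 17 × $25 = $425, leaving $1,274.
Total: $5,350 + $1,274 = $6,624.

$6,624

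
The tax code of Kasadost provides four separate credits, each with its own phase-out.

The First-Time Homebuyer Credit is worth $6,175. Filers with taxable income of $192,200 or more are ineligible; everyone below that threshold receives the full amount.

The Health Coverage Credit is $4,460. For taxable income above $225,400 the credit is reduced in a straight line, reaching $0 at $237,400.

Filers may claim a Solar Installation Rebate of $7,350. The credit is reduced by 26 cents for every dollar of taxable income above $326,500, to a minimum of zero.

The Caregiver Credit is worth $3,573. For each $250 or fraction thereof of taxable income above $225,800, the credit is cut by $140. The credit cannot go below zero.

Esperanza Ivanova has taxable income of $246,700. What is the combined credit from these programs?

First-Time Homebuyer Credit: $246,700 meets or exceeds the $192,200 cutoff, so the credit is $0.
Health Coverage Credit: $246,700 is at or above $237,400, so the credit is $0.
Solar Installation Rebate: $246,700 is at or below the $326,500 threshold, so the full $7,350 applies.
Caregiver Credit: income exceeds $225,800 by $20,900 → 84 increments × $140 = $11,760 ≥ base, so the credit is $0.
Total: $0 + $0 + $7,350 + $0 = $7,350.

$7,350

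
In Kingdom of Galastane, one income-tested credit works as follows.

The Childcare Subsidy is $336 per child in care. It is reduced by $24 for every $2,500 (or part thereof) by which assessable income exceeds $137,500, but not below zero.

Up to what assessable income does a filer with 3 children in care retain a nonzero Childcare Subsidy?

Full credit = 3 × $336 = $1,008.
After 41 increments the reduction is 41 × $24 = $984, leaving $24; one more increment wipes it out. Increment 41 ends at excess 41 × $2,500 = $102,500, so the highest qualifying income is $137,500 + $102,500 = $240,000.

$240,000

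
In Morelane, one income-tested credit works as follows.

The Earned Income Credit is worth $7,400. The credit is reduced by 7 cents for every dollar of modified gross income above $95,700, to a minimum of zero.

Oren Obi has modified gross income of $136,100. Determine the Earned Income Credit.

Earned Income Credit: 7% of the $40,400 excess over $95,700 is $2,828; credit = $7,400 − $2,828 = $4,572.

$4,572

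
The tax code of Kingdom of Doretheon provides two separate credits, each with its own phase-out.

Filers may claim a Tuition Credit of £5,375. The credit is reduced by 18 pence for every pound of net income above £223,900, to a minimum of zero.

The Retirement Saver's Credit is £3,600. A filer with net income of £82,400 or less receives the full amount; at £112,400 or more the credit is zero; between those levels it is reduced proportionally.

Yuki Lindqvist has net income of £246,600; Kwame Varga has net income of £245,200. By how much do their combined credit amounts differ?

Yuki (£246,600): Tuition Credit: 18% of the £22,700 excess over £223,900 is £4,086; credit = £5,375 − £4,086 = £1,289. Retirement Saver's Credit: £246,600 is at or above £112,400, so the credit is £0. total £1,289 + £0 = £1,289
Kwame (£245,200): Tuition Credit: 18% of the £21,300 excess over £223,900 is £3,834; credit = £5,375 − £3,834 = £1,541. Retirement Saver's Credit: £245,200 is at or above £112,400, so the credit is £0. total £1,541 + £0 = £1,541
Difference: |£1,289 − £1,541| = £252.

£252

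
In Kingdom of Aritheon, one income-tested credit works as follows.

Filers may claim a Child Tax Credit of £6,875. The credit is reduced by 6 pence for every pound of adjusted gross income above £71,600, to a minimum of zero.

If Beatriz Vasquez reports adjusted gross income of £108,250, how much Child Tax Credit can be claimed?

£4,676

Child Tax Credit: 6% of the £36,650 excess over £71,600 is £2,199; credit = £6,875 − £2,199 = £4,676.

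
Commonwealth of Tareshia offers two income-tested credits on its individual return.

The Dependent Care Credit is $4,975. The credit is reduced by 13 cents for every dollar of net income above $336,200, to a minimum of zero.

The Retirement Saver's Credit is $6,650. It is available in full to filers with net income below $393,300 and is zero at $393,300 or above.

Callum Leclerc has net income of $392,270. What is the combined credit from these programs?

Dependent Care Credit: 13% of the $56,070 excess over $336,200 is $7,289.10 ≥ base, so the credit is $0.
Retirement Saver's Credit: $392,270 is below the $393,300 cutoff, so the full $6,650 applies.
Total: $0 + $6,650 = $6,650.

$6,650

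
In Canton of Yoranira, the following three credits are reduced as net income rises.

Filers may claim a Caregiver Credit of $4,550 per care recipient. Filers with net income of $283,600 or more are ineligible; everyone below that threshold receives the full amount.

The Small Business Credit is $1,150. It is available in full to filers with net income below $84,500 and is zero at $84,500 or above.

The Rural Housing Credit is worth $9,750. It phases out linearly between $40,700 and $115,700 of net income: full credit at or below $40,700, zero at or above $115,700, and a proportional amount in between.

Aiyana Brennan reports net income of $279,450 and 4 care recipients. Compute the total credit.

$18,200

Caregiver Credit: base = 4 × $4,550 = $18,200. $279,450 is below the $283,600 cutoff, so the full $18,200 applies.
Small Business Credit: $279,450 meets or exceeds the $84,500 cutoff, so the credit is $0.
Rural Housing Credit: $279,450 is at or above $115,700, so the credit is $0.
Total: $18,200 + $0 + $0 = $18,200.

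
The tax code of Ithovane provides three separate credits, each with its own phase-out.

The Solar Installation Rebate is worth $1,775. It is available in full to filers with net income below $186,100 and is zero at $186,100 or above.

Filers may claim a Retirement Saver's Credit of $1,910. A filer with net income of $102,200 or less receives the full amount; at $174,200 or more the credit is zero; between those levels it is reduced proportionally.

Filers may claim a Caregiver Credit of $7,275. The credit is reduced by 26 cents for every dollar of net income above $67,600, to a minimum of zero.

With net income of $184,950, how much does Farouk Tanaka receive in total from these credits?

Solar Installation Rebate: $184,950 is below the $186,100 cutoff, so the full $1,775 applies.
Retirement Saver's Credit: $184,950 is at or above $174,200, so the credit is $0.
Caregiver Credit: 26% of the $117,350 excess over $67,600 is $30,511 ≥ base, so the credit is $0.
Total: $1,775 + $0 + $0 = $1,775.

$1,775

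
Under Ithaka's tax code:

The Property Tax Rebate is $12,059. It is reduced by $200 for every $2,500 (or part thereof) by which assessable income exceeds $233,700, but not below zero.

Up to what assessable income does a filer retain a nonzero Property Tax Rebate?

$383,700

After 60 increments the reduction is 60 × $200 = $12,000, leaving $59; one more increment wipes it out. Increment 60 ends at excess 60 × $2,500 = $150,000, so the highest qualifying income is $233,700 + $150,000 = $383,700.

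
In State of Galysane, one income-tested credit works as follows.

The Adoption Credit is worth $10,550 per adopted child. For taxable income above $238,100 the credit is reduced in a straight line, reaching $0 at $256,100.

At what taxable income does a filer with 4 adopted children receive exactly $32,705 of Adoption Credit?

$242,150

Full credit = 4 × $10,550 = $42,200.
$32,705 is 32,705/42,200 of the full $42,200, so 9,495/42,200 of the $18,000 range has been used: income = $238,100 + $18,000 × 9,495/42,200 = $242,150.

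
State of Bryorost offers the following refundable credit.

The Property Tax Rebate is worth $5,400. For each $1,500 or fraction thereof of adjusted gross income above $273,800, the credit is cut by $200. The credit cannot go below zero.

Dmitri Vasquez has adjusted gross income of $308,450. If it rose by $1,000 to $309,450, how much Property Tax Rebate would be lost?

At $308,450 — income exceeds $273,800 by $34,650, which is 24 full-or-partial $1,500 increments; reduction = 24 × $200 = $4,800, leaving $600.
At $309,450 — income exceeds $273,800 by $35,650, which is 24 full-or-partial $1,500 increments; reduction = 24 × $200 = $4,800, leaving $600.
Lost: $600 − $600 = $0.

$0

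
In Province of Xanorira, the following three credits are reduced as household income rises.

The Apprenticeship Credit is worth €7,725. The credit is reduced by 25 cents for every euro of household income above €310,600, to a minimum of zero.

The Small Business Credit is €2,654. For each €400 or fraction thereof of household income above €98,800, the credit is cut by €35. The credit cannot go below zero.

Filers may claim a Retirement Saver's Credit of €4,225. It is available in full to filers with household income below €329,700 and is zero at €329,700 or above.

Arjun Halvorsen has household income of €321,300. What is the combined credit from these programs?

€9,275

Apprenticeship Credit: 25% of the €10,700 excess over €310,600 is €2,675; credit = €7,725 − €2,675 = €5,050.
Small Business Credit: income exceeds €98,800 by €222,500 → 557 increments × €35 = €19,495 ≥ base, so the credit is €0.
Retirement Saver's Credit: €321,300 is below the €329,700 cutoff, so the full €4,225 applies.
Total: €5,050 + €0 + €4,225 = €9,275.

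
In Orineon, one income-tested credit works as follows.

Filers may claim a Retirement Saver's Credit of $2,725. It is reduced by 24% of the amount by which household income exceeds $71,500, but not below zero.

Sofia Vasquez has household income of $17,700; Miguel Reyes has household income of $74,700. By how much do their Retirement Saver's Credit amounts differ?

Sofia ($17,700): Retirement Saver's Credit: $17,700 is at or below the $71,500 threshold, so the full $2,725 applies.
Miguel ($74,700): Retirement Saver's Credit: 24% of the $3,200 excess over $71,500 is $768; credit = $2,725 − $768 = $1,957.
Difference: |$2,725 − $1,957| = $768.

$768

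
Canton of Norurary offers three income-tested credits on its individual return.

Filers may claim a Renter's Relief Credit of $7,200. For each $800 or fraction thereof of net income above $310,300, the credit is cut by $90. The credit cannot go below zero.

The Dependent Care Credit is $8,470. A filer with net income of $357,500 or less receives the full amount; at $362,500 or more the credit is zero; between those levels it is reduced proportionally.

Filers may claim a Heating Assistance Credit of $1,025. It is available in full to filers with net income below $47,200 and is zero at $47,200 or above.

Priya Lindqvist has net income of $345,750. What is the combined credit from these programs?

Renter's Relief Credit: income exceeds $310,300 by $35,450, which is 45 full-or-partial $800 increments; reduction = 45 × $90 = $4,050, leaving $3,150.
Dependent Care Credit: $345,750 is at or below the $357,500 threshold, so the full $8,470 applies.
Heating Assistance Credit: $345,750 meets or exceeds the $47,200 cutoff, so the credit is $0.
Total: $3,150 + $8,470 + $0 = $11,620.

$11,620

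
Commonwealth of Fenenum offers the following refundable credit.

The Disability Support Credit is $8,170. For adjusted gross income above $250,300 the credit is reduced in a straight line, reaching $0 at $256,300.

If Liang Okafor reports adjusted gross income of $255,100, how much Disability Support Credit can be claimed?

$1,634

Disability Support Credit: $255,100 is $4,800 into a $6,000 phase-out range, leaving 1,200/6,000 of the credit: $8,170 × 1,200/6,000 = $1,634.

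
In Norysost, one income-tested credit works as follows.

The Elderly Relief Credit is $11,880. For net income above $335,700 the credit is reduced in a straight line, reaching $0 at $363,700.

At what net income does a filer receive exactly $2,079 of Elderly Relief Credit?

$358,800

$2,079 is 2,079/11,880 of the full $11,880, so 9,801/11,880 of the $28,000 range has been used: income = $335,700 + $28,000 × 9,801/11,880 = $358,800.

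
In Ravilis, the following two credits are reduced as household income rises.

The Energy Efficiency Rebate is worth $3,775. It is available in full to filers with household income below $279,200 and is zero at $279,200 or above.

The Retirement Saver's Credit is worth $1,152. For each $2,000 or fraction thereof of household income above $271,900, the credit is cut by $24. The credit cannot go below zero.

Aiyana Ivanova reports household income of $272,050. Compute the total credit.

$4,903

Energy Efficiency Rebate: $272,050 is below the $279,200 cutoff, so the full $3,775 applies.
Retirement Saver's Credit: income exceeds $271,900 by $150, which is 1 full-or-partial $2,000 increment; reduction = 1 × $24 = $24, leaving $1,128.
Total: $3,775 + $1,128 = $4,903.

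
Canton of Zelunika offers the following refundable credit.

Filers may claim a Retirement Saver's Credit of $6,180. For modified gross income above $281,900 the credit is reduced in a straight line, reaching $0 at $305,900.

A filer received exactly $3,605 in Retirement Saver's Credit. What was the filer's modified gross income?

$3,605 is 3,605/6,180 of the full $6,180, so 2,575/6,180 of the $24,000 range has been used: income = $281,900 + $24,000 × 2,575/6,180 = $291,900.

$291,900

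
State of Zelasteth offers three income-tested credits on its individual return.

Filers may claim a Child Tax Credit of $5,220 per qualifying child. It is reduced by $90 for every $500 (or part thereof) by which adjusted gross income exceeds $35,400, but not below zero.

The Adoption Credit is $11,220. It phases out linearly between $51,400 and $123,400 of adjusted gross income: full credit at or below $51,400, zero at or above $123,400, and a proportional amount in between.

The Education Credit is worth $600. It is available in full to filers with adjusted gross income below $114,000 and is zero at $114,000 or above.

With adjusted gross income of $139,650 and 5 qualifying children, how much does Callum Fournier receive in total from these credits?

$7,290

Child Tax Credit: base = 5 × $5,220 = $26,100. income exceeds $35,400 by $104,250, which is 209 full-or-partial $500 increments; reduction = 209 × $90 = $18,810, leaving $7,290.
Adoption Credit: $139,650 is at or above $123,400, so the credit is $0.
Education Credit: $139,650 meets or exceeds the $114,000 cutoff, so the credit is $0.
Total: $7,290 + $0 + $0 = $7,290.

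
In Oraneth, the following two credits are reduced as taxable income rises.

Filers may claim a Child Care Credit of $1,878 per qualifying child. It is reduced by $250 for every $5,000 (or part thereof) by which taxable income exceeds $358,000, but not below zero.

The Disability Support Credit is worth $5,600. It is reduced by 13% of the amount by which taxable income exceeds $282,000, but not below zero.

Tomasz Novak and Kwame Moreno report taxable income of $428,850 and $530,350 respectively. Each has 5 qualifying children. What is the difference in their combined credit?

$5,000

Tomasz ($428,850): Child Care Credit: base = 5 × $1,878 = $9,390. income exceeds $358,000 by $70,850, which is 15 full-or-partial $5,000 increments; reduction = 15 × $250 = $3,750, leaving $5,640. Disability Support Credit: 13% of the $146,850 excess over $282,000 is $19,090.50 ≥ base, so the credit is $0. total $5,640 + $0 = $5,640
Kwame ($530,350): Child Care Credit: base = 5 × $1,878 = $9,390. income exceeds $358,000 by $172,350, which is 35 full-or-partial $5,000 increments; reduction = 35 × $250 = $8,750, leaving $640. Disability Support Credit: 13% of the $248,350 excess over $282,000 is $32,285.50 ≥ base, so the credit is $0. total $640 + $0 = $640
Difference: |$5,640 − $640| = $5,000.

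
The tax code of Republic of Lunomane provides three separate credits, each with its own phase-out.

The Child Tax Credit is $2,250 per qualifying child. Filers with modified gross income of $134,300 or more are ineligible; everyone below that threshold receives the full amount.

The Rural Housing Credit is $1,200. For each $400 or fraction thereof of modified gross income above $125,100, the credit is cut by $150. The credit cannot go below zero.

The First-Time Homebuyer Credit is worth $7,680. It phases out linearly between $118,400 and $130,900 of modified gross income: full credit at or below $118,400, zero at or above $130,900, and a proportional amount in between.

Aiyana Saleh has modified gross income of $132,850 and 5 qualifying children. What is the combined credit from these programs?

$11,250

Child Tax Credit: base = 5 × $2,250 = $11,250. $132,850 is below the $134,300 cutoff, so the full $11,250 applies.
Rural Housing Credit: income exceeds $125,100 by $7,750 → 20 increments × $150 = $3,000 ≥ base, so the credit is $0.
First-Time Homebuyer Credit: $132,850 is at or above $130,900, so the credit is $0.
Total: $11,250 + $0 + $0 = $11,250.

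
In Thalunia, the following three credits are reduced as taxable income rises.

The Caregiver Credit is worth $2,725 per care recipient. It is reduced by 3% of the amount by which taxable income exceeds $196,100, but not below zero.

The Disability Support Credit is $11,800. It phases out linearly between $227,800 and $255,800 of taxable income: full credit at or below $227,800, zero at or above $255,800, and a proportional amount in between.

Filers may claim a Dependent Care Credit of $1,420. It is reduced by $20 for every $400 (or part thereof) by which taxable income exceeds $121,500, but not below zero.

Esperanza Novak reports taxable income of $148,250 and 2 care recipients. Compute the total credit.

Caregiver Credit: base = 2 × $2,725 = $5,450. $148,250 is at or below the $196,100 threshold, so the full $5,450 applies.
Disability Support Credit: $148,250 is at or below the $227,800 threshold, so the full $11,800 applies.
Dependent Care Credit: income exceeds $121,500 by $26,750, which is 67 full-or-partial $400 increments; reduction = 67 × $20 = $1,340, leaving $80.
Total: $5,450 + $11,800 + $80 = $17,330.

$17,330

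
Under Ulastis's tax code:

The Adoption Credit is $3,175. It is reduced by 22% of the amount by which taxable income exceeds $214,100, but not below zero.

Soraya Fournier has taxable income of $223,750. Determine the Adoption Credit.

Adoption Credit: 22% of the $9,650 excess over $214,100 is $2,123; credit = $3,175 − $2,123 = $1,052.

$1,052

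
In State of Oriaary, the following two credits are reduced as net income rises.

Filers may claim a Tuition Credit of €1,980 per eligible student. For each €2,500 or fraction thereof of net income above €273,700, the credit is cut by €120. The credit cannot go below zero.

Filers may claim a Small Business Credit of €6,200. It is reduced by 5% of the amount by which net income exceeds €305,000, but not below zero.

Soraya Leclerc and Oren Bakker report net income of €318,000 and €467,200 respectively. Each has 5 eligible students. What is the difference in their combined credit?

Soraya (€318,000): Tuition Credit: base = 5 × €1,980 = €9,900. income exceeds €273,700 by €44,300, which is 18 full-or-partial €2,500 increments; reduction = 18 × €120 = €2,160, leaving €7,740. Small Business Credit: 5% of the €13,000 excess over €305,000 is €650; credit = €6,200 − €650 = €5,550. total €7,740 + €5,550 = €13,290
Oren (€467,200): Tuition Credit: base = 5 × €1,980 = €9,900. income exceeds €273,700 by €193,500, which is 78 full-or-partial €2,500 increments; reduction = 78 × €120 = €9,360, leaving €540. Small Business Credit: 5% of the €162,200 excess over €305,000 is €8,110 ≥ base, so the credit is €0. total €540 + €0 = €540
Difference: |€13,290 − €540| = €12,750.

€12,750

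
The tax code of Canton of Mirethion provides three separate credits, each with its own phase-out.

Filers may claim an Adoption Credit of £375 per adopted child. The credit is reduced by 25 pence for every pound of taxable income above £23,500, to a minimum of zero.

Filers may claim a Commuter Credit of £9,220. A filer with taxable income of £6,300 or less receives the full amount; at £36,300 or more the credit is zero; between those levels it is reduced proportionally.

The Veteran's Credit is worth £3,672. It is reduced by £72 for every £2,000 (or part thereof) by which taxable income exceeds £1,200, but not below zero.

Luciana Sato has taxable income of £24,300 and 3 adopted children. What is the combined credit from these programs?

£7,421

Adoption Credit: base = 3 × £375 = £1,125. 25% of the £800 excess over £23,500 is £200; credit = £1,125 − £200 = £925.
Commuter Credit: £24,300 is £18,000 into a £30,000 phase-out range, leaving 12,000/30,000 of the credit: £9,220 × 12,000/30,000 = £3,688.
Veteran's Credit: income exceeds £1,200 by £23,100, which is 12 full-or-partial £2,000 increments; reduction = 12 × £72 = £864, leaving £2,808.
Total: £925 + £3,688 + £2,808 = £7,421.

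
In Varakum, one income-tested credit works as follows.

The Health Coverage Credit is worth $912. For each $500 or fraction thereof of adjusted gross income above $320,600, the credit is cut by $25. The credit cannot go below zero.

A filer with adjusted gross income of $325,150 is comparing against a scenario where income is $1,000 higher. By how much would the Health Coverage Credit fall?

At $325,150 — income exceeds $320,600 by $4,550, which is 10 full-or-partial $500 increments; reduction = 10 × $25 = $250, leaving $662.
At $326,150 — income exceeds $320,600 by $5,550, which is 12 full-or-partial $500 increments; reduction = 12 × $25 = $300, leaving $612.
Lost: $662 − $612 = $50.

$50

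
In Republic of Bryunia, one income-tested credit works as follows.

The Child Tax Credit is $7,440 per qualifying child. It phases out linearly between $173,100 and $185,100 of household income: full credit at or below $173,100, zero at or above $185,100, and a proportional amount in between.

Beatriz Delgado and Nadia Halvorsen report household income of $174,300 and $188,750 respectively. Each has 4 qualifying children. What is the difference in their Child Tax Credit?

Beatriz ($174,300): Child Tax Credit: base = 4 × $7,440 = $29,760. $174,300 is $1,200 into a $12,000 phase-out range, leaving 10,800/12,000 of the credit: $29,760 × 10,800/12,000 = $26,784.
Nadia ($188,750): Child Tax Credit: base = 4 × $7,440 = $29,760. $188,750 is at or above $185,100, so the credit is $0.
Difference: |$26,784 − $0| = $26,784.

$26,784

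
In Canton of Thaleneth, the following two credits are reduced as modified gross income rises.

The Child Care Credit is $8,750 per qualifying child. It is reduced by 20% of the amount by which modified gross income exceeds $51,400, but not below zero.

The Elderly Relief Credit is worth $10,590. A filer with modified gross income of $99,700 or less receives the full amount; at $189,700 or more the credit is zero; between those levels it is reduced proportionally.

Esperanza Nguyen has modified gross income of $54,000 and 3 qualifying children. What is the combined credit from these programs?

$36,320

Child Care Credit: base = 3 × $8,750 = $26,250. 20% of the $2,600 excess over $51,400 is $520; credit = $26,250 − $520 = $25,730.
Elderly Relief Credit: $54,000 is at or below the $99,700 threshold, so the full $10,590 applies.
Total: $25,730 + $10,590 = $36,320.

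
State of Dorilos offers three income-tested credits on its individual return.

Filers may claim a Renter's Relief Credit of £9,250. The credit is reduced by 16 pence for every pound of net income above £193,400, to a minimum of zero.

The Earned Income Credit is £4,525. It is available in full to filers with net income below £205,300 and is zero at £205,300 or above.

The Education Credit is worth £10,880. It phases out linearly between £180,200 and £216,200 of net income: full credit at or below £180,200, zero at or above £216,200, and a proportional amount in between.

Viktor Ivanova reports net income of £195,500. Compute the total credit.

£19,695

Renter's Relief Credit: 16% of the £2,100 excess over £193,400 is £336; credit = £9,250 − £336 = £8,914.
Earned Income Credit: £195,500 is below the £205,300 cutoff, so the full £4,525 applies.
Education Credit: £195,500 is £15,300 into a £36,000 phase-out range, leaving 20,700/36,000 of the credit: £10,880 × 20,700/36,000 = £6,256.
Total: £8,914 + £4,525 + £6,256 = £19,695.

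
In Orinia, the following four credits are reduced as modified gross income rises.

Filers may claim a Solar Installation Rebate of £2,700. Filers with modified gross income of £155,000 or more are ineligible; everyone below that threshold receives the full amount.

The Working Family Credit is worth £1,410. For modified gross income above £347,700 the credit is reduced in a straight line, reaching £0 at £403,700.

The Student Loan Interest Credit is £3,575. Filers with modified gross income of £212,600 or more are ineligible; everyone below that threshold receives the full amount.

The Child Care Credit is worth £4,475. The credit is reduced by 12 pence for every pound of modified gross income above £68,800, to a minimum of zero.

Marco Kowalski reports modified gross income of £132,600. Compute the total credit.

Solar Installation Rebate: £132,600 is below the £155,000 cutoff, so the full £2,700 applies.
Working Family Credit: £132,600 is at or below the £347,700 threshold, so the full £1,410 applies.
Student Loan Interest Credit: £132,600 is below the £212,600 cutoff, so the full £3,575 applies.
Child Care Credit: 12% of the £63,800 excess over £68,800 is £7,656 ≥ base, so the credit is £0.
Total: £2,700 + £1,410 + £3,575 + £0 = £7,685.

£7,685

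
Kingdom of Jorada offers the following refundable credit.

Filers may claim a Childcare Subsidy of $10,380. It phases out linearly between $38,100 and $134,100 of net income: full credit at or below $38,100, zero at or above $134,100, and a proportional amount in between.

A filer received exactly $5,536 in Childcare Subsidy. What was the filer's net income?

$5,536 is 5,536/10,380 of the full $10,380, so 4,844/10,380 of the $96,000 range has been used: income = $38,100 + $96,000 × 4,844/10,380 = $82,900.

$82,900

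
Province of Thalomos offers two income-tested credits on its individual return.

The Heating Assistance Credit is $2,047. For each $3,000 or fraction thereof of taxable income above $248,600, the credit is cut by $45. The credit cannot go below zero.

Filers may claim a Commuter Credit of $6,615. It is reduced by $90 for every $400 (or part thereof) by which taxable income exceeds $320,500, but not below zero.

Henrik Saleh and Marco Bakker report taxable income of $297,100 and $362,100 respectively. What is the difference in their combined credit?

Henrik ($297,100): Heating Assistance Credit: income exceeds $248,600 by $48,500, which is 17 full-or-partial $3,000 increments; reduction = 17 × $45 = $765, leaving $1,282. Commuter Credit: $297,100 is at or below the $320,500 threshold, so the full $6,615 applies. total $1,282 + $6,615 = $7,897
Marco ($362,100): Heating Assistance Credit: income exceeds $248,600 by $113,500, which is 38 full-or-partial $3,000 increments; reduction = 38 × $45 = $1,710, leaving $337. Commuter Credit: income exceeds $320,500 by $41,600 → 104 increments × $90 = $9,360 ≥ base, so the credit is $0. total $337 + $0 = $337
Difference: |$7,897 − $337| = $7,560.

$7,560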